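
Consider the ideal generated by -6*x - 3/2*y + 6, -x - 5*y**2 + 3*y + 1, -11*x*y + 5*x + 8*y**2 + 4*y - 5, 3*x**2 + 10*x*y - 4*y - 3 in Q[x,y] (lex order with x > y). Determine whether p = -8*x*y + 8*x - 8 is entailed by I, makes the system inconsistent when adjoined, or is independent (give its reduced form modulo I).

First compute the reduced Gröbner basis of I by Buchberger's algorithm.
f_1 = -6*x - 3/2*y + 6, LT = x.
f_2 = -x - 5*y**2 + 3*y + 1, LT = x.
f_3 = -11*x*y + 5*x + 8*y**2 + 4*y - 5, LT = x*y.
f_4 = 3*x**2 + 10*x*y - 4*y - 3, LT = x**2.

S(f_1,f_2): lcm = x. S = -5*y**2 + 13/4*y.
  leading term y**2: no divisor's leading term divides it; move -5*y**2 to the remainder.
  leading term y: no divisor's leading term divides it; move 13/4*y to the remainder.
  remainder -5*y**2 + 13/4*y ≠ 0; add h_5 = -5*y**2 + 13/4*y to the basis.

S(f_1,f_3): lcm = x*y. S = 5/11*x + 43/44*y**2 - 7/11*y - 5/11.
  leading term x: subtract (-5/66)·f_1 from 5/11*x + 43/44*y**2 - 7/11*y - 5/11 → 43/44*y**2 - 3/4*y
  leading term y**2: subtract (-43/220)·h_5 from 43/44*y**2 - 3/4*y → -101/880*y
  leading term y: no divisor's leading term divides it; move -101/880*y to the remainder.
  remainder -101/880*y ≠ 0; add h_6 = -101/880*y to the basis.

The other S-polynomials (S(f_1,f_4), S(f_2,f_3), S(f_2,f_4), S(f_3,f_4), S(f_1,h_5), S(f_2,h_5), S(f_3,h_5), S(f_4,h_5), S(f_1,h_6), S(f_2,h_6), S(f_3,h_6), S(f_4,h_6), S(h_5,h_6)) all reduce to 0 modulo the current basis, so we have a Gröbner basis.
Inter-reduce: drop elements whose leading term is divisible by another's, tail-reduce, and make monic.
Reduced Gröbner basis: {x - 1, y}.
Label its elements g_1 = x - 1, g_2 = y.

Reduce p = -8*x*y + 8*x - 8 modulo G:
  leading term x*y: subtract (-8*y)·g_1 from -8*x*y + 8*x - 8 → 8*x - 8*y - 8
  leading term x: subtract (8)·g_1 from 8*x - 8*y - 8 → -8*y
  leading term y: subtract (-8)·g_2 from -8*y → 0
  normal form = 0.
Since the normal form is 0, p ∈ I.

-8*x*y + 8*x - 8 lies in I (it reduces to 0).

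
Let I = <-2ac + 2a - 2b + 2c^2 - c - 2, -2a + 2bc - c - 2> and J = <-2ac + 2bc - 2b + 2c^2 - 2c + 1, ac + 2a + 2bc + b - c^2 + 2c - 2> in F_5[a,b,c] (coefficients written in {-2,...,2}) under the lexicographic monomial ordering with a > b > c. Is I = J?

No, the ideals differ.

Equality of ideals is decidable: compute both reduced Gröbner bases (unique for the ordering) and check whether they agree.
Buchberger on the first generating set:
f_1 = -2ac + 2a - 2b + 2c^2 - c - 2, LT = ac.
f_2 = -2a + 2bc - c - 2, LT = a.

S(f_1,f_2): lcm = ac. S = -a + bc^2 + b + c^2 + 2c + 1.
  leading term a: subtract (-2)·f_2 from -a + bc^2 + b + c^2 + 2c + 1 → bc^2 - bc + b + c^2 + 2
  leading term bc^2: no divisor's leading term divides it; move bc^2 to the remainder.
  leading term bc: no divisor's leading term divides it; move -bc to the remainder.
  leading term b: no divisor's leading term divides it; move b to the remainder.
  leading term c^2: no divisor's leading term divides it; move c^2 to the remainder.
  leading term 1: no divisor's leading term divides it; move 2 to the remainder.
  remainder bc^2 - bc + b + c^2 + 2 ≠ 0; add g_3 = bc^2 - bc + b + c^2 + 2 to the basis.

The other S-polynomials (S(f_1,g_3), S(f_2,g_3)) all reduce to 0 modulo the current basis, so we have a Gröbner basis.
Inter-reduce: drop elements whose leading term is divisible by another's, tail-reduce, and make monic.
Reduced Gröbner basis: {a - bc - 2c + 1, bc^2 - bc + b + c^2 + 2}.

Buchberger on the second generating set:
h_1 = -2ac + 2bc - 2b + 2c^2 - 2c + 1, LT = ac.
h_2 = ac + 2a + 2bc + b - c^2 + 2c - 2, LT = ac.

S(h_1,h_2): lcm = ac. S = -2a + 2bc - c - 1.
  leading term a: no divisor's leading term divides it; move -2a to the remainder.
  leading term bc: no divisor's leading term divides it; move 2bc to the remainder.
  leading term c: no divisor's leading term divides it; move -c to the remainder.
  leading term 1: no divisor's leading term divides it; move -1 to the remainder.
  remainder -2a + 2bc - c - 1 ≠ 0; add k_3 = -2a + 2bc - c - 1 to the basis.

S(h_1,k_3): lcm = ac. S = bc^2 - bc + b + c^2 - 2c + 2.
  leading term bc^2: no divisor's leading term divides it; move bc^2 to the remainder.
  leading term bc: no divisor's leading term divides it; move -bc to the remainder.
  leading term b: no divisor's leading term divides it; move b to the remainder.
  leading term c^2: no divisor's leading term divides it; move c^2 to the remainder.
  leading term c: no divisor's leading term divides it; move -2c to the remainder.
  leading term 1: no divisor's leading term divides it; move 2 to the remainder.
  remainder bc^2 - bc + b + c^2 - 2c + 2 ≠ 0; add k_4 = bc^2 - bc + b + c^2 - 2c + 2 to the basis.

The other S-polynomials (S(h_2,k_3), S(h_1,k_4), S(h_2,k_4), S(k_3,k_4)) all reduce to 0 modulo the current basis, so we have a Gröbner basis.
Inter-reduce: drop elements whose leading term is divisible by another's, tail-reduce, and make monic.
Reduced Gröbner basis: {a - bc - 2c - 2, bc^2 - bc + b + c^2 - 2c + 2}.

The bases are distinct; the ideals are different.
The choice of monomial ordering does not affect the verdict — as long as both bases are computed under the same ordering, their equality decides ideal equality.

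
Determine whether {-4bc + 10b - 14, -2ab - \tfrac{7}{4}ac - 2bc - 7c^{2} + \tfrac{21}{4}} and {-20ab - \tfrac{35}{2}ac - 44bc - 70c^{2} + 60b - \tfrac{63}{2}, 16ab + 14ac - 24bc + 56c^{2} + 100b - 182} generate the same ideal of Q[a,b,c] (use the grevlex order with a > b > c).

Since reduced Gröbner bases are canonical representatives of ideals under a given ordering, it suffices to compute and compare them.
Buchberger on the first generating set:
f_1 = -4bc + 10b - 14, LT = bc.
f_2 = -2ab - \tfrac{7}{4}ac - 2bc - 7c^{2} + \tfrac{21}{4}, LT = ab.

S(f_1,f_2): lcm = abc. S = -\tfrac{7}{8}ac^{2} - bc^{2} - \tfrac{7}{2}c^{3} - \tfrac{5}{2}ab + \tfrac{7}{2}a + \tfrac{21}{8}c.
  reduce S modulo (f_1, f_2):
  remainder -\tfrac{7}{8}ac^{2} - \tfrac{7}{2}c^{3} + \tfrac{35}{16}ac + \tfrac{35}{4}c^{2} + \tfrac{7}{2}a + \tfrac{49}{8}c - \tfrac{105}{16} ≠ 0; add g_3 = -\tfrac{7}{8}ac^{2} - \tfrac{7}{2}c^{3} + \tfrac{35}{16}ac + \tfrac{35}{4}c^{2} + \tfrac{7}{2}a + \tfrac{49}{8}c - \tfrac{105}{16} to the basis.

The other S-polynomials (S(f_1,g_3), S(f_2,g_3)) all reduce to 0 modulo the current basis, so we have a Gröbner basis.
Inter-reduce: drop elements whose leading term is divisible by another's, tail-reduce, and make monic.
Reduced Gröbner basis: {ac^{2} + 4c^{3} - \tfrac{5}{2}ac - 10c^{2} - 4a - 7c + \tfrac{15}{2}, ab + \tfrac{7}{8}ac + \tfrac{7}{2}c^{2} + \tfrac{5}{2}b - \tfrac{49}{8}, bc - \tfrac{5}{2}b + \tfrac{7}{2}}.

Buchberger on the second generating set:
h_1 = -20ab - \tfrac{35}{2}ac - 44bc - 70c^{2} + 60b - \tfrac{63}{2}, LT = ab.
h_2 = 16ab + 14ac - 24bc + 56c^{2} + 100b - 182, LT = ab.

S(h_1,h_2): lcm = ab. S = \tfrac{37}{10}bc - \tfrac{37}{4}b + \tfrac{259}{20}.
  reduce S modulo (h_1, h_2):
  remainder \tfrac{37}{10}bc - \tfrac{37}{4}b + \tfrac{259}{20} ≠ 0; add k_3 = \tfrac{37}{10}bc - \tfrac{37}{4}b + \tfrac{259}{20} to the basis.

S(h_1,k_3): lcm = abc. S = \tfrac{7}{8}ac^{2} + \tfrac{11}{5}bc^{2} + \tfrac{7}{2}c^{3} + \tfrac{5}{2}ab - 3bc - \tfrac{7}{2}a + \tfrac{63}{40}c.
  reduce S modulo (h_1, h_2, k_3):
  remainder \tfrac{7}{8}ac^{2} + \tfrac{7}{2}c^{3} - \tfrac{35}{16}ac - \tfrac{35}{4}c^{2} - \tfrac{7}{2}a - \tfrac{49}{8}c + \tfrac{105}{16} ≠ 0; add k_4 = \tfrac{7}{8}ac^{2} + \tfrac{7}{2}c^{3} - \tfrac{35}{16}ac - \tfrac{35}{4}c^{2} - \tfrac{7}{2}a - \tfrac{49}{8}c + \tfrac{105}{16} to the basis.

The other S-polynomials (S(h_2,k_3), S(h_1,k_4), S(h_2,k_4), S(k_3,k_4)) all reduce to 0 modulo the current basis, so we have a Gröbner basis.
Inter-reduce: drop elements whose leading term is divisible by another's, tail-reduce, and make monic.
Reduced Gröbner basis: {ac^{2} + 4c^{3} - \tfrac{5}{2}ac - 10c^{2} - 4a - 7c + \tfrac{15}{2}, ab + \tfrac{7}{8}ac + \tfrac{7}{2}c^{2} + \tfrac{5}{2}b - \tfrac{49}{8}, bc - \tfrac{5}{2}b + \tfrac{7}{2}}.

Same reduced basis, so the two generating sets span the same ideal.

Yes, the ideals are equal.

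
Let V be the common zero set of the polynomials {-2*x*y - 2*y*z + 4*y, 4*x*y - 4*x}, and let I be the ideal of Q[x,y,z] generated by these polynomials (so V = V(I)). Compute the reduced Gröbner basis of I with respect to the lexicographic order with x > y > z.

G = {x + y*z - 2*y, y**2*z - 2*y**2 - y*z + 2*y}

f_1 = -2*x*y - 2*y*z + 4*y, LT = x*y.
f_2 = 4*x*y - 4*x, LT = x*y.

S(f_1,f_2): lcm = x*y. S = x + y*z - 2*y.
  leading term x: no divisor's leading term divides it; move x to the remainder.
  leading term y*z: no divisor's leading term divides it; move y*z to the remainder.
  leading term y: no divisor's leading term divides it; move -2*y to the remainder.
  remainder x + y*z - 2*y ≠ 0; add g_3 = x + y*z - 2*y to the basis.

S(f_1,g_3): lcm = x*y. S = -y**2*z + 2*y**2 + y*z - 2*y.
  leading term y**2*z: no divisor's leading term divides it; move -y**2*z to the remainder.
  leading term y**2: no divisor's leading term divides it; move 2*y**2 to the remainder.
  leading term y*z: no divisor's leading term divides it; move y*z to the remainder.
  leading term y: no divisor's leading term divides it; move -2*y to the remainder.
  remainder -y**2*z + 2*y**2 + y*z - 2*y ≠ 0; add g_4 = -y**2*z + 2*y**2 + y*z - 2*y to the basis.

The other S-polynomials (S(f_2,g_3), S(f_1,g_4), S(f_2,g_4), S(g_3,g_4)) all reduce to 0 modulo the current basis, so we have a Gröbner basis.
Inter-reduce: drop elements whose leading term is divisible by another's, tail-reduce, and make monic.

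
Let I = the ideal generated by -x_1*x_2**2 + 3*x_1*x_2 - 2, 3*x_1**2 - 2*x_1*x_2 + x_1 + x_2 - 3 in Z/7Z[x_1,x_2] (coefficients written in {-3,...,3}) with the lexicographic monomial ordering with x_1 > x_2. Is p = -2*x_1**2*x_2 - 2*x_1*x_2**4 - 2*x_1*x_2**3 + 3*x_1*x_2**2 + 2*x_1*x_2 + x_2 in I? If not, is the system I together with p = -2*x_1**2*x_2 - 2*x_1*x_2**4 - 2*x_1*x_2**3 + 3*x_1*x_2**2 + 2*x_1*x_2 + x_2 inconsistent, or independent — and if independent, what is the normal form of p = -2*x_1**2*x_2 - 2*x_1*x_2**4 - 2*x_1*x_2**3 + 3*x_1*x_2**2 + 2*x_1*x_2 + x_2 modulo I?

-2*x_1**2*x_2 - 2*x_1*x_2**4 - 2*x_1*x_2**3 + 3*x_1*x_2**2 + 2*x_1*x_2 + x_2 is independent of I; its normal form modulo I is -x_2**4 - x_2**3 + x_2**2 + 3*x_2 - 2.

First compute the reduced Gröbner basis of I by Buchberger's algorithm.
f_1 = -x_1*x_2**2 + 3*x_1*x_2 - 2, LT = x_1*x_2**2.
f_2 = 3*x_1**2 - 2*x_1*x_2 + x_1 + x_2 - 3, LT = x_1**2.

S(f_1,f_2): lcm = x_1**2*x_2**2. S = -3*x_1**2*x_2 + 3*x_1*x_2**3 + 2*x_1*x_2**2 + 2*x_1 + 2*x_2**3 + x_2**2.
  leading term x_1**2*x_2: subtract (-x_2)·f_2 from -3*x_1**2*x_2 + 3*x_1*x_2**3 + 2*x_1*x_2**2 + 2*x_1 + 2*x_2**3 + x_2**2 → 3*x_1*x_2**3 + x_1*x_2 + 2*x_1 + 2*x_2**3 + 2*x_2**2 - 3*x_2
  leading term x_1*x_2**3: subtract (-3*x_2)·f_1 from 3*x_1*x_2**3 + x_1*x_2 + 2*x_1 + 2*x_2**3 + 2*x_2**2 - 3*x_2 → 2*x_1*x_2**2 + x_1*x_2 + 2*x_1 + 2*x_2**3 + 2*x_2**2 - 2*x_2
  leading term x_1*x_2**2: subtract (-2)·f_1 from 2*x_1*x_2**2 + x_1*x_2 + 2*x_1 + 2*x_2**3 + 2*x_2**2 - 2*x_2 → 2*x_1 + 2*x_2**3 + 2*x_2**2 - 2*x_2 + 3
  leading term x_1: no divisor's leading term divides it; move 2*x_1 to the remainder.
  leading term x_2**3: no divisor's leading term divides it; move 2*x_2**3 to the remainder.
  leading term x_2**2: no divisor's leading term divides it; move 2*x_2**2 to the remainder.
  leading term x_2: no divisor's leading term divides it; move -2*x_2 to the remainder.
  leading term 1: no divisor's leading term divides it; move 3 to the remainder.
  remainder 2*x_1 + 2*x_2**3 + 2*x_2**2 - 2*x_2 + 3 ≠ 0; add h_3 = 2*x_1 + 2*x_2**3 + 2*x_2**2 - 2*x_2 + 3 to the basis.

S(f_1,h_3): lcm = x_1*x_2**2. S = -3*x_1*x_2 - x_2**5 - x_2**4 + x_2**3 + 2*x_2**2 + 2.
  leading term x_1*x_2: subtract (2*x_2)·h_3 from -3*x_1*x_2 - x_2**5 - x_2**4 + x_2**3 + 2*x_2**2 + 2 → -x_2**5 + 2*x_2**4 - 3*x_2**3 - x_2**2 + x_2 + 2
  leading term x_2**5: no divisor's leading term divides it; move -x_2**5 to the remainder.
  leading term x_2**4: no divisor's leading term divides it; move 2*x_2**4 to the remainder.
  leading term x_2**3: no divisor's leading term divides it; move -3*x_2**3 to the remainder.
  leading term x_2**2: no divisor's leading term divides it; move -x_2**2 to the remainder.
  leading term x_2: no divisor's leading term divides it; move x_2 to the remainder.
  leading term 1: no divisor's leading term divides it; move 2 to the remainder.
  remainder -x_2**5 + 2*x_2**4 - 3*x_2**3 - x_2**2 + x_2 + 2 ≠ 0; add h_4 = -x_2**5 + 2*x_2**4 - 3*x_2**3 - x_2**2 + x_2 + 2 to the basis.

The other S-polynomials (S(f_2,h_3), S(f_1,h_4), S(f_2,h_4), S(h_3,h_4)) all reduce to 0 modulo the current basis, so we have a Gröbner basis.
Inter-reduce: drop elements whose leading term is divisible by another's, tail-reduce, and make monic.
Reduced Gröbner basis: {x_1 + x_2**3 + x_2**2 - x_2 - 2, x_2**5 - 2*x_2**4 + 3*x_2**3 + x_2**2 - x_2 - 2}.
Label its elements g_1 = x_1 + x_2**3 + x_2**2 - x_2 - 2, g_2 = x_2**5 - 2*x_2**4 + 3*x_2**3 + x_2**2 - x_2 - 2.

Reduce p = -2*x_1**2*x_2 - 2*x_1*x_2**4 - 2*x_1*x_2**3 + 3*x_1*x_2**2 + 2*x_1*x_2 + x_2 modulo G:
  leading term x_1**2*x_2: subtract (-2*x_1*x_2)·g_1 from -2*x_1**2*x_2 - 2*x_1*x_2**4 - 2*x_1*x_2**3 + 3*x_1*x_2**2 + 2*x_1*x_2 + x_2 → x_1*x_2**2 - 2*x_1*x_2 + x_2
  leading term x_1*x_2**2: subtract (x_2**2)·g_1 from x_1*x_2**2 - 2*x_1*x_2 + x_2 → -2*x_1*x_2 - x_2**5 - x_2**4 + x_2**3 + 2*x_2**2 + x_2
  leading term x_1*x_2: subtract (-2*x_2)·g_1 from -2*x_1*x_2 - x_2**5 - x_2**4 + x_2**3 + 2*x_2**2 + x_2 → -x_2**5 + x_2**4 + 3*x_2**3 - 3*x_2
  leading term x_2**5: subtract (-1)·g_2 from -x_2**5 + x_2**4 + 3*x_2**3 - 3*x_2 → -x_2**4 - x_2**3 + x_2**2 + 3*x_2 - 2
  leading term x_2**4: no divisor's leading term divides it; move -x_2**4 to the remainder.
  leading term x_2**3: no divisor's leading term divides it; move -x_2**3 to the remainder.
  leading term x_2**2: no divisor's leading term divides it; move x_2**2 to the remainder.
  leading term x_2: no divisor's leading term divides it; move 3*x_2 to the remainder.
  leading term 1: no divisor's leading term divides it; move -2 to the remainder.
  normal form = -x_2**4 - x_2**3 + x_2**2 + 3*x_2 - 2.
The normal form is nonzero, so p ∉ I. Since p minus its normal form lies in I, I + (p) = I + (r) where r = -x_2**4 - x_2**3 + x_2**2 + 3*x_2 - 2; decide whether this ideal is the whole ring.
Run Buchberger on G together with r (pairs among the g_i already reduce to 0 since G is a Gröbner basis):
g_1 = x_1 + x_2**3 + x_2**2 - x_2 - 2, LT = x_1.
g_2 = x_2**5 - 2*x_2**4 + 3*x_2**3 + x_2**2 - x_2 - 2, LT = x_2**5.
r = -x_2**4 - x_2**3 + x_2**2 + 3*x_2 - 2, LT = x_2**4.

S(g_2,r): lcm = x_2**5. S = -3*x_2**4 - 3*x_2**3 - 3*x_2**2 - 3*x_2 - 2.
  leading term x_2**4: subtract (3)·r from -3*x_2**4 - 3*x_2**3 - 3*x_2**2 - 3*x_2 - 2 → x_2**2 + 2*x_2 - 3
  leading term x_2**2: no divisor's leading term divides it; move x_2**2 to the remainder.
  leading term x_2: no divisor's leading term divides it; move 2*x_2 to the remainder.
  leading term 1: no divisor's leading term divides it; move -3 to the remainder.
  remainder x_2**2 + 2*x_2 - 3 ≠ 0; add m_4 = x_2**2 + 2*x_2 - 3 to the basis.

The other S-polynomials (S(g_1,g_2), S(g_1,r), S(g_1,m_4), S(g_2,m_4), S(r,m_4)) all reduce to 0 modulo the current basis, so we have a Gröbner basis.
Inter-reduce: drop elements whose leading term is divisible by another's, tail-reduce, and make monic.
Reduced Gröbner basis: {x_1 - 3*x_2 + 2, x_2**2 + 2*x_2 - 3}.
The reduced Gröbner basis of I + (p) is {x_1 - 3*x_2 + 2, x_2**2 + 2*x_2 - 3} ≠ {1}, a proper ideal, so the enlarged system stays consistent: p is independent of I, with normal form -x_2**4 - x_2**3 + x_2**2 + 3*x_2 - 2.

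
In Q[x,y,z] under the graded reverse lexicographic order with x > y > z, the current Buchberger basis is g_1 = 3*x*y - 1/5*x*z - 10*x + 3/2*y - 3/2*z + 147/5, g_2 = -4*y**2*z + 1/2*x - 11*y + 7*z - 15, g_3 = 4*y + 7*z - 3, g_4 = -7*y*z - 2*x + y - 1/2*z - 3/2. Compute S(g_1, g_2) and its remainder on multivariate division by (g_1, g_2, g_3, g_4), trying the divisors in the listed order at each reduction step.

lcm(LM(g_1), LM(g_2)) = x*y**2*z.
S = (lcm/LT(g_1))·g_1 − (lcm/LT(g_2))·g_2 = -1/15*x*y*z**2 - 10/3*x*y*z + 1/2*y**2*z - 1/2*y*z**2 + 1/8*x**2 - 11/4*x*y + 7/4*x*z + 49/5*y*z - 15/4*x.
Reduce S modulo (g_1, g_2, g_3, g_4) in that order:
  leading term x*y*z**2: subtract (-1/45*z**2)·g_1 from -1/15*x*y*z**2 - 10/3*x*y*z + 1/2*y**2*z - 1/2*y*z**2 + 1/8*x**2 - 11/4*x*y + 7/4*x*z + 49/5*y*z - 15/4*x → -1/225*x*z**3 - 10/3*x*y*z + 1/2*y**2*z - 2/9*x*z**2 - 7/15*y*z**2 - 1/30*z**3 + 1/8*x**2 - 11/4*x*y + 7/4*x*z + 49/5*y*z + 49/75*z**2 - 15/4*x
  leading term x*z**3: no divisor's leading term divides it; move -1/225*x*z**3 to the remainder.
  leading term x*y*z: subtract (-10/9*z)·g_1 from -10/3*x*y*z + 1/2*y**2*z - 2/9*x*z**2 - 7/15*y*z**2 - 1/30*z**3 + 1/8*x**2 - 11/4*x*y + 7/4*x*z + 49/5*y*z + 49/75*z**2 - 15/4*x → 1/2*y**2*z - 4/9*x*z**2 - 7/15*y*z**2 - 1/30*z**3 + 1/8*x**2 - 11/4*x*y - 337/36*x*z + 172/15*y*z - 76/75*z**2 - 15/4*x + 98/3*z
  leading term y**2*z: subtract (-1/8)·g_2 from 1/2*y**2*z - 4/9*x*z**2 - 7/15*y*z**2 - 1/30*z**3 + 1/8*x**2 - 11/4*x*y - 337/36*x*z + 172/15*y*z - 76/75*z**2 - 15/4*x + 98/3*z → -4/9*x*z**2 - 7/15*y*z**2 - 1/30*z**3 + 1/8*x**2 - 11/4*x*y - 337/36*x*z + 172/15*y*z - 76/75*z**2 - 59/16*x - 11/8*y + 805/24*z - 15/8
  leading term x*z**2: no divisor's leading term divides it; move -4/9*x*z**2 to the remainder.
  leading term y*z**2: subtract (-7/60*z**2)·g_3 from -7/15*y*z**2 - 1/30*z**3 + 1/8*x**2 - 11/4*x*y - 337/36*x*z + 172/15*y*z - 76/75*z**2 - 59/16*x - 11/8*y + 805/24*z - 15/8 → 47/60*z**3 + 1/8*x**2 - 11/4*x*y - 337/36*x*z + 172/15*y*z - 409/300*z**2 - 59/16*x - 11/8*y + 805/24*z - 15/8
  leading term z**3: no divisor's leading term divides it; move 47/60*z**3 to the remainder.
  leading term x**2: no divisor's leading term divides it; move 1/8*x**2 to the remainder.
  leading term x*y: subtract (-11/12)·g_1 from -11/4*x*y - 337/36*x*z + 172/15*y*z - 409/300*z**2 - 59/16*x - 11/8*y + 805/24*z - 15/8 → -859/90*x*z + 172/15*y*z - 409/300*z**2 - 617/48*x + 193/6*z + 1003/40
  leading term x*z: no divisor's leading term divides it; move -859/90*x*z to the remainder.
  leading term y*z: subtract (43/15*z)·g_3 from 172/15*y*z - 409/300*z**2 - 617/48*x + 193/6*z + 1003/40 → -2143/100*z**2 - 617/48*x + 1223/30*z + 1003/40
  leading term z**2: no divisor's leading term divides it; move -2143/100*z**2 to the remainder.
  leading term x: no divisor's leading term divides it; move -617/48*x to the remainder.
  leading term z: no divisor's leading term divides it; move 1223/30*z to the remainder.
  leading term 1: no divisor's leading term divides it; move 1003/40 to the remainder.
The remainder -1/225*x*z**3 - 4/9*x*z**2 + 47/60*z**3 + 1/8*x**2 - 859/90*x*z - 2143/100*z**2 - 617/48*x + 1223/30*z + 1003/40 is nonzero, so it would be added as the next basis element.

S(g_1, g_2) = -1/15*x*y*z**2 - 10/3*x*y*z + 1/2*y**2*z - 1/2*y*z**2 + 1/8*x**2 - 11/4*x*y + 7/4*x*z + 49/5*y*z - 15/4*x; remainder on division = -1/225*x*z**3 - 4/9*x*z**2 + 47/60*z**3 + 1/8*x**2 - 859/90*x*z - 2143/100*z**2 - 617/48*x + 1223/30*z + 1003/40.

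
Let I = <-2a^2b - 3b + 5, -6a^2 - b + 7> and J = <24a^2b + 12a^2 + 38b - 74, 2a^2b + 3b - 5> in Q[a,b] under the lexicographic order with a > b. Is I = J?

For a fixed monomial order, each ideal has a unique reduced Gröbner basis; comparing bases decides equality.
Buchberger on the first generating set:
f_1 = -2a^2b - 3b + 5, LT = a^2b.
f_2 = -6a^2 - b + 7, LT = a^2.

S(f_1,f_2): lcm = a^2b. S = -1/6b^2 + 8/3b - 5/2.
  reduce S modulo (f_1, f_2):
  remainder -1/6b^2 + 8/3b - 5/2 ≠ 0; add g_3 = -1/6b^2 + 8/3b - 5/2 to the basis.

The other S-polynomials (S(f_1,g_3), S(f_2,g_3)) all reduce to 0 modulo the current basis, so we have a Gröbner basis.
Inter-reduce: drop elements whose leading term is divisible by another's, tail-reduce, and make monic.
Reduced Gröbner basis: {a^2 + 1/6b - 7/6, b^2 - 16b + 15}.

Buchberger on the second generating set:
h_1 = 24a^2b + 12a^2 + 38b - 74, LT = a^2b.
h_2 = 2a^2b + 3b - 5, LT = a^2b.

S(h_1,h_2): lcm = a^2b. S = 1/2a^2 + 1/12b - 7/12.
  reduce S modulo (h_1, h_2):
  remainder 1/2a^2 + 1/12b - 7/12 ≠ 0; add k_3 = 1/2a^2 + 1/12b - 7/12 to the basis.

S(h_1,k_3): lcm = a^2b. S = 1/2a^2 - 1/6b^2 + 11/4b - 37/12.
  reduce S modulo (h_1, h_2, k_3):
  remainder -1/6b^2 + 8/3b - 5/2 ≠ 0; add k_4 = -1/6b^2 + 8/3b - 5/2 to the basis.

The other S-polynomials (S(h_2,k_3), S(h_1,k_4), S(h_2,k_4), S(k_3,k_4)) all reduce to 0 modulo the current basis, so we have a Gröbner basis.
Inter-reduce: drop elements whose leading term is divisible by another's, tail-reduce, and make monic.
Reduced Gröbner basis: {a^2 + 1/6b - 7/6, b^2 - 16b + 15}.

These coincide, so the ideals are equal.

Yes, the ideals are equal.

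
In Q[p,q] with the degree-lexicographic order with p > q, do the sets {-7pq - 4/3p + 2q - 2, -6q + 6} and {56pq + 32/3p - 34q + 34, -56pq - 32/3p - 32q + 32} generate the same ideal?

Yes, the ideals are equal.

Since reduced Gröbner bases are canonical representatives of ideals under a given ordering, it suffices to compute and compare them.
Buchberger on the first generating set:
f_1 = -7pq - 4/3p + 2q - 2, LT = pq.
f_2 = -6q + 6, LT = q.

S(f_1,f_2): lcm = pq. S = 25/21p - 2/7q + 2/7.
  leading term p: no divisor's leading term divides it; move 25/21p to the remainder.
  leading term q: subtract (1/21)·f_2 from -2/7q + 2/7 → 0
  remainder 25/21p ≠ 0; add g_3 = 25/21p to the basis.

S(f_1,g_3): lcm = pq. S = 4/21p - 2/7q + 2/7.
  leading term p: subtract (4/25)·g_3 from 4/21p - 2/7q + 2/7 → -2/7q + 2/7
  leading term q: subtract (1/21)·f_2 from -2/7q + 2/7 → 0
  remainder 0.

S(f_2,g_3): leading monomials are coprime, so the S-polynomial reduces to 0 (Buchberger's first criterion).
Every S-polynomial of the final basis reduces to 0, so we have a Gröbner basis.
Inter-reduce: drop elements whose leading term is divisible by another's, tail-reduce, and make monic.
Reduced Gröbner basis: {p, q - 1}.

Buchberger on the second generating set:
h_1 = 56pq + 32/3p - 34q + 34, LT = pq.
h_2 = -56pq - 32/3p - 32q + 32, LT = pq.

S(h_1,h_2): lcm = pq. S = -33/28q + 33/28.
  leading term q: no divisor's leading term divides it; move -33/28q to the remainder.
  leading term 1: no divisor's leading term divides it; move 33/28 to the remainder.
  remainder -33/28q + 33/28 ≠ 0; add k_3 = -33/28q + 33/28 to the basis.

S(h_1,k_3): lcm = pq. S = 25/21p - 17/28q + 17/28.
  leading term p: no divisor's leading term divides it; move 25/21p to the remainder.
  leading term q: subtract (17/33)·k_3 from -17/28q + 17/28 → 0
  remainder 25/21p ≠ 0; add k_4 = 25/21p to the basis.

S(h_2,k_3): lcm = pq. S = 25/21p + 4/7q - 4/7.
  leading term p: subtract (1)·k_4 from 25/21p + 4/7q - 4/7 → 4/7q - 4/7
  leading term q: subtract (-16/33)·k_3 from 4/7q - 4/7 → 0
  remainder 0.

S(h_1,k_4): lcm = pq. S = 4/21p - 17/28q + 17/28.
  leading term p: subtract (4/25)·k_4 from 4/21p - 17/28q + 17/28 → -17/28q + 17/28
  leading term q: subtract (17/33)·k_3 from -17/28q + 17/28 → 0
  remainder 0.

S(h_2,k_4): lcm = pq. S = 4/21p + 4/7q - 4/7.
  leading term p: subtract (4/25)·k_4 from 4/21p + 4/7q - 4/7 → 4/7q - 4/7
  leading term q: subtract (-16/33)·k_3 from 4/7q - 4/7 → 0
  remainder 0.

S(k_3,k_4): leading monomials are coprime, so the S-polynomial reduces to 0 (Buchberger's first criterion).
Every S-polynomial of the final basis reduces to 0, so we have a Gröbner basis.
Inter-reduce: drop elements whose leading term is divisible by another's, tail-reduce, and make monic.
Reduced Gröbner basis: {p, q - 1}.

Same reduced basis, so the two generating sets span the same ideal.
The same test decides containment: I ⊆ J iff every generator of I reduces to 0 modulo a Gröbner basis of J.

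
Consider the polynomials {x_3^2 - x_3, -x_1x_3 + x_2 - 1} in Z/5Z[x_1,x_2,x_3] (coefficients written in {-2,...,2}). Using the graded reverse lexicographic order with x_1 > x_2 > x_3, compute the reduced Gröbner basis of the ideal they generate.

f_1 = x_3^2 - x_3, LT = x_3^2.
f_2 = -x_1x_3 + x_2 - 1, LT = x_1x_3.

S(f_1,f_2): lcm = x_1x_3^2. S = -x_1x_3 + x_2x_3 - x_3.
  reduce S modulo (f_1, f_2):
  remainder x_2x_3 - x_2 - x_3 + 1 ≠ 0; add g_3 = x_2x_3 - x_2 - x_3 + 1 to the basis.

S(f_2,g_3): lcm = x_1x_2x_3. S = x_1x_2 - x_2^2 + x_1x_3 - x_1 + x_2.
  reduce S modulo (f_1, f_2, g_3):
  remainder x_1x_2 - x_2^2 - x_1 + 2x_2 - 1 ≠ 0; add g_4 = x_1x_2 - x_2^2 - x_1 + 2x_2 - 1 to the basis.

The other S-polynomials (S(f_1,g_3), S(f_1,g_4), S(f_2,g_4), S(g_3,g_4)) all reduce to 0 modulo the current basis, so we have a Gröbner basis.

G = {x_1x_2 - x_2^2 - x_1 + 2x_2 - 1, x_1x_3 - x_2 + 1, x_2x_3 - x_2 - x_3 + 1, x_3^2 - x_3}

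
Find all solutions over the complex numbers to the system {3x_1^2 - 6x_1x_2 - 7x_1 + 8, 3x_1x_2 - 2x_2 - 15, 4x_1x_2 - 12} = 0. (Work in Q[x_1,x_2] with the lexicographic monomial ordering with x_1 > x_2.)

Compute a lex Gröbner basis by Buchberger's algorithm.
f_1 = 3x_1^2 - 6x_1x_2 - 7x_1 + 8, LT = x_1^2.
f_2 = 3x_1x_2 - 2x_2 - 15, LT = x_1x_2.
f_3 = 4x_1x_2 - 12, LT = x_1x_2.

S(f_1,f_2): lcm = x_1^2x_2. S = -2x_1x_2^2 - 5/3x_1x_2 + 5x_1 + 8/3x_2.
  leading term x_1x_2^2: subtract (-2/3x_2)·f_2 from -2x_1x_2^2 - 5/3x_1x_2 + 5x_1 + 8/3x_2 → -5/3x_1x_2 + 5x_1 - 4/3x_2^2 - 22/3x_2
  leading term x_1x_2: subtract (-5/9)·f_2 from -5/3x_1x_2 + 5x_1 - 4/3x_2^2 - 22/3x_2 → 5x_1 - 4/3x_2^2 - 76/9x_2 - 25/3
  leading term x_1: no divisor's leading term divides it; move 5x_1 to the remainder.
  leading term x_2^2: no divisor's leading term divides it; move -4/3x_2^2 to the remainder.
  leading term x_2: no divisor's leading term divides it; move -76/9x_2 to the remainder.
  leading term 1: no divisor's leading term divides it; move -25/3 to the remainder.
  remainder 5x_1 - 4/3x_2^2 - 76/9x_2 - 25/3 ≠ 0; add h_4 = 5x_1 - 4/3x_2^2 - 76/9x_2 - 25/3 to the basis.

S(f_1,f_3): lcm = x_1^2x_2. S = -2x_1x_2^2 - 7/3x_1x_2 + 3x_1 + 8/3x_2.
  leading term x_1x_2^2: subtract (-2/3x_2)·f_2 from -2x_1x_2^2 - 7/3x_1x_2 + 3x_1 + 8/3x_2 → -7/3x_1x_2 + 3x_1 - 4/3x_2^2 - 22/3x_2
  leading term x_1x_2: subtract (-7/9)·f_2 from -7/3x_1x_2 + 3x_1 - 4/3x_2^2 - 22/3x_2 → 3x_1 - 4/3x_2^2 - 80/9x_2 - 35/3
  leading term x_1: subtract (3/5)·h_4 from 3x_1 - 4/3x_2^2 - 80/9x_2 - 35/3 → -8/15x_2^2 - 172/45x_2 - 20/3
  leading term x_2^2: no divisor's leading term divides it; move -8/15x_2^2 to the remainder.
  leading term x_2: no divisor's leading term divides it; move -172/45x_2 to the remainder.
  leading term 1: no divisor's leading term divides it; move -20/3 to the remainder.
  remainder -8/15x_2^2 - 172/45x_2 - 20/3 ≠ 0; add h_5 = -8/15x_2^2 - 172/45x_2 - 20/3 to the basis.

S(f_2,f_3): lcm = x_1x_2. S = -2/3x_2 - 2.
  leading term x_2: no divisor's leading term divides it; move -2/3x_2 to the remainder.
  leading term 1: no divisor's leading term divides it; move -2 to the remainder.
  remainder -2/3x_2 - 2 ≠ 0; add h_6 = -2/3x_2 - 2 to the basis.

The other S-polynomials (S(f_1,h_4), S(f_2,h_4), S(f_3,h_4), S(f_1,h_5), S(f_2,h_5), S(f_3,h_5), S(h_4,h_5), S(f_1,h_6), S(f_2,h_6), S(f_3,h_6), S(h_4,h_6), S(h_5,h_6)) all reduce to 0 modulo the current basis, so we have a Gröbner basis.
Inter-reduce: drop elements whose leading term is divisible by another's, tail-reduce, and make monic.
Reduced Gröbner basis: {x_1 + 1, x_2 + 3}.

A lex Gröbner basis eliminates variables successively. Here x_2 + 3 depends only on x_2, with roots {-3}; lifting each root through the earlier basis elements recovers the full solutions.
  x_2 = -3: the earlier basis element becomes x_1 + 1 = 0, giving x_1 = -1 — point (-1, -3).

{(-1, -3)}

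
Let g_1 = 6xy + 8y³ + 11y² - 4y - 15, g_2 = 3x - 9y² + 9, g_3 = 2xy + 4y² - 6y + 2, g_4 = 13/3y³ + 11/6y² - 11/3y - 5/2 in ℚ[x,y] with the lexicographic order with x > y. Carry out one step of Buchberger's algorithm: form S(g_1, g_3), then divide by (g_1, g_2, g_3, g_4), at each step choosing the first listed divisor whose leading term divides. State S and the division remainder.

lcm(LM(g_1), LM(g_3)) = xy.
S = (lcm/LT(g_1))·g_1 − (lcm/LT(g_3))·g_3 = 4/3y³ - ⅙y² + 7/3y - 7/2.
Reduce S modulo (g_1, g_2, g_3, g_4) in that order:
  leading term y³: subtract (4/13)·g_4 from 4/3y³ - ⅙y² + 7/3y - 7/2 → -19/26y² + 45/13y - 71/26
  leading term y²: no divisor's leading term divides it; move -19/26y² to the remainder.
  leading term y: no divisor's leading term divides it; move 45/13y to the remainder.
  leading term 1: no divisor's leading term divides it; move -71/26 to the remainder.
The remainder -19/26y² + 45/13y - 71/26 is nonzero, so it would be added as the next basis element.

S(g_1, g_3) = 4/3y³ - ⅙y² + 7/3y - 7/2; remainder on division = -19/26y² + 45/13y - 71/26.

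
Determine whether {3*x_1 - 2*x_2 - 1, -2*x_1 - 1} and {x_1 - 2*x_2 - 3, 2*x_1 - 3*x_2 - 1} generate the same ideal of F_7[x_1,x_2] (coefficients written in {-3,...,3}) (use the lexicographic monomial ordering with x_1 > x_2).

No, the ideals differ.

Two ideals are equal iff their reduced Gröbner bases coincide (the reduced basis is unique for a fixed ordering).
Buchberger on the first generating set:
f_1 = 3*x_1 - 2*x_2 - 1, LT = x_1.
f_2 = -2*x_1 - 1, LT = x_1.

S(f_1,f_2): lcm = x_1. S = -3*x_2 - 2.
  leading term x_2: no divisor's leading term divides it; move -3*x_2 to the remainder.
  leading term 1: no divisor's leading term divides it; move -2 to the remainder.
  remainder -3*x_2 - 2 ≠ 0; add g_3 = -3*x_2 - 2 to the basis.

The other S-polynomials (S(f_1,g_3), S(f_2,g_3)) all reduce to 0 modulo the current basis, so we have a Gröbner basis.
Inter-reduce: drop elements whose leading term is divisible by another's, tail-reduce, and make monic.
Reduced Gröbner basis: {x_1 - 3, x_2 + 3}.

Buchberger on the second generating set:
h_1 = x_1 - 2*x_2 - 3, LT = x_1.
h_2 = 2*x_1 - 3*x_2 - 1, LT = x_1.

S(h_1,h_2): lcm = x_1. S = 3*x_2 + 1.
  leading term x_2: no divisor's leading term divides it; move 3*x_2 to the remainder.
  leading term 1: no divisor's leading term divides it; move 1 to the remainder.
  remainder 3*x_2 + 1 ≠ 0; add k_3 = 3*x_2 + 1 to the basis.

The other S-polynomials (S(h_1,k_3), S(h_2,k_3)) all reduce to 0 modulo the current basis, so we have a Gröbner basis.
Inter-reduce: drop elements whose leading term is divisible by another's, tail-reduce, and make monic.
Reduced Gröbner basis: {x_1, x_2 - 2}.

The bases are distinct; the ideals are different.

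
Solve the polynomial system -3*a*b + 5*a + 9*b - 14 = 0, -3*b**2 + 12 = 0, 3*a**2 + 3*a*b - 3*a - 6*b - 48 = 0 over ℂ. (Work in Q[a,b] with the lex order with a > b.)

{(4, 2)}

Compute a lex Gröbner basis by Buchberger's algorithm.
f_1 = -3*a*b + 5*a + 9*b - 14, LT = a*b.
f_2 = -3*b**2 + 12, LT = b**2.
f_3 = 3*a**2 + 3*a*b - 3*a - 6*b - 48, LT = a**2.

S(f_1,f_2): lcm = a*b**2. S = -5/3*a*b + 4*a - 3*b**2 + 14/3*b.
  leading term a*b: subtract (5/9)·f_1 from -5/3*a*b + 4*a - 3*b**2 + 14/3*b → 11/9*a - 3*b**2 - 1/3*b + 70/9
  leading term a: no divisor's leading term divides it; move 11/9*a to the remainder.
  leading term b**2: subtract (1)·f_2 from -3*b**2 - 1/3*b + 70/9 → -1/3*b - 38/9
  leading term b: no divisor's leading term divides it; move -1/3*b to the remainder.
  leading term 1: no divisor's leading term divides it; move -38/9 to the remainder.
  remainder 11/9*a - 1/3*b - 38/9 ≠ 0; add h_4 = 11/9*a - 1/3*b - 38/9 to the basis.

S(f_1,f_3): lcm = a**2*b. S = -5/3*a**2 - a*b**2 - 2*a*b + 14/3*a + 2*b**2 + 16*b.
  leading term a**2: subtract (-5/9)·f_3 from -5/3*a**2 - a*b**2 - 2*a*b + 14/3*a + 2*b**2 + 16*b → -a*b**2 - 1/3*a*b + 3*a + 2*b**2 + 38/3*b - 80/3
  leading term a*b**2: subtract (1/3*b)·f_1 from -a*b**2 - 1/3*a*b + 3*a + 2*b**2 + 38/3*b - 80/3 → -2*a*b + 3*a - b**2 + 52/3*b - 80/3
  leading term a*b: subtract (2/3)·f_1 from -2*a*b + 3*a - b**2 + 52/3*b - 80/3 → -1/3*a - b**2 + 34/3*b - 52/3
  leading term a: subtract (-3/11)·h_4 from -1/3*a - b**2 + 34/3*b - 52/3 → -b**2 + 371/33*b - 610/33
  leading term b**2: subtract (1/3)·f_2 from -b**2 + 371/33*b - 610/33 → 371/33*b - 742/33
  leading term b: no divisor's leading term divides it; move 371/33*b to the remainder.
  leading term 1: no divisor's leading term divides it; move -742/33 to the remainder.
  remainder 371/33*b - 742/33 ≠ 0; add h_5 = 371/33*b - 742/33 to the basis.

The other S-polynomials (S(f_2,f_3), S(f_1,h_4), S(f_2,h_4), S(f_3,h_4), S(f_1,h_5), S(f_2,h_5), S(f_3,h_5), S(h_4,h_5)) all reduce to 0 modulo the current basis, so we have a Gröbner basis.
Inter-reduce: drop elements whose leading term is divisible by another's, tail-reduce, and make monic.
Reduced Gröbner basis: {a - 4, b - 2}.

Elimination: the polynomial b - 2 lies in the elimination ideal for b, so b ∈ {2}. For each such b, the remaining basis elements (now univariate) give the rest of the solution.
  b = 2: the earlier basis element becomes a - 4 = 0, giving a = 4 — point (4, 2).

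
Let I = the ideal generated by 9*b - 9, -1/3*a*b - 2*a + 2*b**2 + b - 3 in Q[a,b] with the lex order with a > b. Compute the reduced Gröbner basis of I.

G = {a, b - 1}

f_1 = 9*b - 9, LT = b.
f_2 = -1/3*a*b - 2*a + 2*b**2 + b - 3, LT = a*b.

S(f_1,f_2): lcm = a*b. S = -7*a + 6*b**2 + 3*b - 9.
  reduce S modulo (f_1, f_2):
  remainder -7*a ≠ 0; add g_3 = -7*a to the basis.

The other S-polynomials (S(f_1,g_3), S(f_2,g_3)) all reduce to 0 modulo the current basis, so we have a Gröbner basis.
Inter-reduce: drop elements whose leading term is divisible by another's, tail-reduce, and make monic.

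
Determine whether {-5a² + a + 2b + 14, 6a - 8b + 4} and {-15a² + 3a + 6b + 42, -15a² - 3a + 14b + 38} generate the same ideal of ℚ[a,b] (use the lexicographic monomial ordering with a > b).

Yes, the ideals are equal.

For a fixed monomial order, each ideal has a unique reduced Gröbner basis; comparing bases decides equality.
Buchberger on the first generating set:
f_1 = -5a² + a + 2b + 14, LT = a².
f_2 = 6a - 8b + 4, LT = a.

S(f_1,f_2): lcm = a². S = 4/3ab - 13/15a - ⅖b - 14/5.
  leading term ab: subtract (2/9b)·f_2 from 4/3ab - 13/15a - ⅖b - 14/5 → -13/15a + 16/9b² - 58/45b - 14/5
  leading term a: subtract (-13/90)·f_2 from -13/15a + 16/9b² - 58/45b - 14/5 → 16/9b² - 22/9b - 20/9
  leading term b²: no divisor's leading term divides it; move 16/9b² to the remainder.
  leading term b: no divisor's leading term divides it; move -22/9b to the remainder.
  leading term 1: no divisor's leading term divides it; move -20/9 to the remainder.
  remainder 16/9b² - 22/9b - 20/9 ≠ 0; add g_3 = 16/9b² - 22/9b - 20/9 to the basis.

The other S-polynomials (S(f_1,g_3), S(f_2,g_3)) all reduce to 0 modulo the current basis, so we have a Gröbner basis.
Inter-reduce: drop elements whose leading term is divisible by another's, tail-reduce, and make monic.
Reduced Gröbner basis: {a - 4/3b + ⅔, b² - 11/8b - 5/4}.

Buchberger on the second generating set:
h_1 = -15a² + 3a + 6b + 42, LT = a².
h_2 = -15a² - 3a + 14b + 38, LT = a².

S(h_1,h_2): lcm = a². S = -⅖a + 8/15b - 4/15.
  leading term a: no divisor's leading term divides it; move -⅖a to the remainder.
  leading term b: no divisor's leading term divides it; move 8/15b to the remainder.
  leading term 1: no divisor's leading term divides it; move -4/15 to the remainder.
  remainder -⅖a + 8/15b - 4/15 ≠ 0; add k_3 = -⅖a + 8/15b - 4/15 to the basis.

S(h_1,k_3): lcm = a². S = 4/3ab - 13/15a - ⅖b - 14/5.
  leading term ab: subtract (-10/3b)·k_3 from 4/3ab - 13/15a - ⅖b - 14/5 → -13/15a + 16/9b² - 58/45b - 14/5
  leading term a: subtract (13/6)·k_3 from -13/15a + 16/9b² - 58/45b - 14/5 → 16/9b² - 22/9b - 20/9
  leading term b²: no divisor's leading term divides it; move 16/9b² to the remainder.
  leading term b: no divisor's leading term divides it; move -22/9b to the remainder.
  leading term 1: no divisor's leading term divides it; move -20/9 to the remainder.
  remainder 16/9b² - 22/9b - 20/9 ≠ 0; add k_4 = 16/9b² - 22/9b - 20/9 to the basis.

The other S-polynomials (S(h_2,k_3), S(h_1,k_4), S(h_2,k_4), S(k_3,k_4)) all reduce to 0 modulo the current basis, so we have a Gröbner basis.
Inter-reduce: drop elements whose leading term is divisible by another's, tail-reduce, and make monic.
Reduced Gröbner basis: {a - 4/3b + ⅔, b² - 11/8b - 5/4}.

Same reduced basis, so the two generating sets span the same ideal.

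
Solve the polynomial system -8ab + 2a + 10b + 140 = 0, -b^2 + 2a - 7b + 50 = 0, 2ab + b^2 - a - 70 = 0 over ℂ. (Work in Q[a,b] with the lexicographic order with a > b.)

{(5, 5)}

Compute a lex Gröbner basis by Buchberger's algorithm.
f_1 = -8ab + 2a + 10b + 140, LT = ab.
f_2 = 2a - b^2 - 7b + 50, LT = a.
f_3 = 2ab - a + b^2 - 70, LT = ab.

S(f_1,f_2): lcm = ab. S = -1/4a + 1/2b^3 + 7/2b^2 - 105/4b - 35/2.
  leading term a: subtract (-1/8)·f_2 from -1/4a + 1/2b^3 + 7/2b^2 - 105/4b - 35/2 → 1/2b^3 + 27/8b^2 - 217/8b - 45/4
  leading term b^3: no divisor's leading term divides it; move 1/2b^3 to the remainder.
  leading term b^2: no divisor's leading term divides it; move 27/8b^2 to the remainder.
  leading term b: no divisor's leading term divides it; move -217/8b to the remainder.
  leading term 1: no divisor's leading term divides it; move -45/4 to the remainder.
  remainder 1/2b^3 + 27/8b^2 - 217/8b - 45/4 ≠ 0; add h_4 = 1/2b^3 + 27/8b^2 - 217/8b - 45/4 to the basis.

S(f_1,f_3): lcm = ab. S = 1/4a - 1/2b^2 - 5/4b + 35/2.
  leading term a: subtract (1/8)·f_2 from 1/4a - 1/2b^2 - 5/4b + 35/2 → -3/8b^2 - 3/8b + 45/4
  leading term b^2: no divisor's leading term divides it; move -3/8b^2 to the remainder.
  leading term b: no divisor's leading term divides it; move -3/8b to the remainder.
  leading term 1: no divisor's leading term divides it; move 45/4 to the remainder.
  remainder -3/8b^2 - 3/8b + 45/4 ≠ 0; add h_5 = -3/8b^2 - 3/8b + 45/4 to the basis.

S(f_3,h_4): lcm = ab^3. S = -29/4ab^2 + 217/4ab + 45/2a + 1/2b^4 - 35b^2.
  leading term ab^2: subtract (29/32b)·f_1 from -29/4ab^2 + 217/4ab + 45/2a + 1/2b^4 - 35b^2 → 839/16ab + 45/2a + 1/2b^4 - 705/16b^2 - 1015/8b
  leading term ab: subtract (-839/128)·f_1 from 839/16ab + 45/2a + 1/2b^4 - 705/16b^2 - 1015/8b → 2279/64a + 1/2b^4 - 705/16b^2 - 3925/64b + 29365/32
  leading term a: subtract (2279/128)·f_2 from 2279/64a + 1/2b^4 - 705/16b^2 - 3925/64b + 29365/32 → 1/2b^4 - 3361/128b^2 + 8103/128b + 1755/64
  leading term b^4: subtract (b)·h_4 from 1/2b^4 - 3361/128b^2 + 8103/128b + 1755/64 → -27/8b^3 + 111/128b^2 + 9543/128b + 1755/64
  leading term b^3: subtract (-27/4)·h_4 from -27/8b^3 + 111/128b^2 + 9543/128b + 1755/64 → 3027/128b^2 - 13893/128b - 3105/64
  leading term b^2: subtract (-1009/16)·h_5 from 3027/128b^2 - 13893/128b - 3105/64 → -2115/16b + 10575/16
  leading term b: no divisor's leading term divides it; move -2115/16b to the remainder.
  leading term 1: no divisor's leading term divides it; move 10575/16 to the remainder.
  remainder -2115/16b + 10575/16 ≠ 0; add h_6 = -2115/16b + 10575/16 to the basis.

The other S-polynomials (S(f_2,f_3), S(f_1,h_4), S(f_2,h_4), S(f_1,h_5), S(f_2,h_5), S(f_3,h_5), S(h_4,h_5), S(f_1,h_6), S(f_2,h_6), S(f_3,h_6), S(h_4,h_6), S(h_5,h_6)) all reduce to 0 modulo the current basis, so we have a Gröbner basis.
Inter-reduce: drop elements whose leading term is divisible by another's, tail-reduce, and make monic.
Reduced Gröbner basis: {a - 5, b - 5}.

A lex Gröbner basis eliminates variables successively. Here b - 5 depends only on b, with roots {5}; lifting each root through the earlier basis elements recovers the full solutions.
  b = 5: the earlier basis element becomes a - 5 = 0, giving a = 5 — point (5, 5).
Check: every point annihilates each of the original generators.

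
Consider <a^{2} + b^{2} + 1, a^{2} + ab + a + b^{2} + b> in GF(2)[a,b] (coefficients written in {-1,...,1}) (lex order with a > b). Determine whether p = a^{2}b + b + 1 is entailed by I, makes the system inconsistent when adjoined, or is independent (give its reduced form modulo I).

a^{2}b + b + 1 is independent of I; its normal form modulo I is b^{2} + 1.

First compute the reduced Gröbner basis of I by Buchberger's algorithm.
f_1 = a^{2} + b^{2} + 1, LT = a^{2}.
f_2 = a^{2} + ab + a + b^{2} + b, LT = a^{2}.

S(f_1,f_2): lcm = a^{2}. S = ab + a + b + 1.
  leading term ab: no divisor's leading term divides it; move ab to the remainder.
  leading term a: no divisor's leading term divides it; move a to the remainder.
  leading term b: no divisor's leading term divides it; move b to the remainder.
  leading term 1: no divisor's leading term divides it; move 1 to the remainder.
  remainder ab + a + b + 1 ≠ 0; add h_3 = ab + a + b + 1 to the basis.

S(f_1,h_3): lcm = a^{2}b. S = a^{2} + ab + a + b^{3} + b.
  leading term a^{2}: subtract (1)·f_1 from a^{2} + ab + a + b^{3} + b → ab + a + b^{3} + b^{2} + b + 1
  leading term ab: subtract (1)·h_3 from ab + a + b^{3} + b^{2} + b + 1 → b^{3} + b^{2}
  leading term b^{3}: no divisor's leading term divides it; move b^{3} to the remainder.
  leading term b^{2}: no divisor's leading term divides it; move b^{2} to the remainder.
  remainder b^{3} + b^{2} ≠ 0; add h_4 = b^{3} + b^{2} to the basis.

The other S-polynomials (S(f_2,h_3), S(f_1,h_4), S(f_2,h_4), S(h_3,h_4)) all reduce to 0 modulo the current basis, so we have a Gröbner basis.
Inter-reduce: drop elements whose leading term is divisible by another's, tail-reduce, and make monic.
Reduced Gröbner basis: {a^{2} + b^{2} + 1, ab + a + b + 1, b^{3} + b^{2}}.
Label its elements g_1 = a^{2} + b^{2} + 1, g_2 = ab + a + b + 1, g_3 = b^{3} + b^{2}.

Reduce p = a^{2}b + b + 1 modulo G:
  leading term a^{2}b: subtract (b)·g_1 from a^{2}b + b + 1 → b^{3} + 1
  leading term b^{3}: subtract (1)·g_3 from b^{3} + 1 → b^{2} + 1
  leading term b^{2}: no divisor's leading term divides it; move b^{2} to the remainder.
  leading term 1: no divisor's leading term divides it; move 1 to the remainder.
  normal form = b^{2} + 1.
The normal form is nonzero, so p ∉ I. Since p minus its normal form lies in I, I + (p) = I + (r) where r = b^{2} + 1; decide whether this ideal is the whole ring.
Run Buchberger on G together with r (pairs among the g_i already reduce to 0 since G is a Gröbner basis):
g_1 = a^{2} + b^{2} + 1, LT = a^{2}.
g_2 = ab + a + b + 1, LT = ab.
g_3 = b^{3} + b^{2}, LT = b^{3}.
r = b^{2} + 1, LT = b^{2}.

S(g_3,r): lcm = b^{3}. S = b^{2} + b.
  leading term b^{2}: subtract (1)·r from b^{2} + b → b + 1
  leading term b: no divisor's leading term divides it; move b to the remainder.
  leading term 1: no divisor's leading term divides it; move 1 to the remainder.
  remainder b + 1 ≠ 0; add m_5 = b + 1 to the basis.

The other S-polynomials (S(g_1,g_2), S(g_1,g_3), S(g_1,r), S(g_2,g_3), S(g_2,r), S(g_1,m_5), S(g_2,m_5), S(g_3,m_5), S(r,m_5)) all reduce to 0 modulo the current basis, so we have a Gröbner basis.
Inter-reduce: drop elements whose leading term is divisible by another's, tail-reduce, and make monic.
Reduced Gröbner basis: {a^{2}, b + 1}.
The reduced Gröbner basis of I + (p) is {a^{2}, b + 1} ≠ {1}, a proper ideal, so the enlarged system stays consistent: p is independent of I, with normal form b^{2} + 1.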